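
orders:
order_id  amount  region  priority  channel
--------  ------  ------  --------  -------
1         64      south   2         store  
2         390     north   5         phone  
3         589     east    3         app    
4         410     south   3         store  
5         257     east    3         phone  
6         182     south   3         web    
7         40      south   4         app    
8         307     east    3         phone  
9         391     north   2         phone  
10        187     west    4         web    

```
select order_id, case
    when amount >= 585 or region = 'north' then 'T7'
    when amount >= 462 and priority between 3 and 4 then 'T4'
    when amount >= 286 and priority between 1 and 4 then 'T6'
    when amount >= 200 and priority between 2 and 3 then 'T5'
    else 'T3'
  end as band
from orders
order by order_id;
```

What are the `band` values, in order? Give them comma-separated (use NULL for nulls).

order_id=1: ELSE → T3
order_id=2: amount >= 585 or region = 'north' → T7
order_id=3: amount >= 585 or region = 'north' → T7
order_id=4: amount >= 286 and priority between 1 and 4 → T6
order_id=5: amount >= 200 and priority between 2 and 3 → T5
order_id=6: ELSE → T3
order_id=7: ELSE → T3
order_id=8: amount >= 286 and priority between 1 and 4 → T6
order_id=9: amount >= 585 or region = 'north' → T7
order_id=10: ELSE → T3

T3, T7, T7, T6, T5, T3, T3, T6, T7, T3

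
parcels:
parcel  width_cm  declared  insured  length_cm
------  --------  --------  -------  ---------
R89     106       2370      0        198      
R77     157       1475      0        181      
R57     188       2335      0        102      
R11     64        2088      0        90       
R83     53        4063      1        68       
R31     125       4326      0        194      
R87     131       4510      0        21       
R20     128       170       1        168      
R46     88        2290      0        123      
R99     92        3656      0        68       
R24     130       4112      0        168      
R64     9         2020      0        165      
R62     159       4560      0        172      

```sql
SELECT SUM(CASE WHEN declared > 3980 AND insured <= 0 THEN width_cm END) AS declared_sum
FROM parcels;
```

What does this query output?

parcel=R89: ✗
parcel=R77: ✗
parcel=R57: ✗
parcel=R11: ✗
parcel=R83: ✗
parcel=R31: ✓ → 125
parcel=R87: ✓ → 131
parcel=R20: ✗
parcel=R46: ✗
parcel=R99: ✗
parcel=R24: ✓ → 130
parcel=R64: ✗
parcel=R62: ✓ → 159
declared_sum = 125 + 131 + 130 + 159 = 545

545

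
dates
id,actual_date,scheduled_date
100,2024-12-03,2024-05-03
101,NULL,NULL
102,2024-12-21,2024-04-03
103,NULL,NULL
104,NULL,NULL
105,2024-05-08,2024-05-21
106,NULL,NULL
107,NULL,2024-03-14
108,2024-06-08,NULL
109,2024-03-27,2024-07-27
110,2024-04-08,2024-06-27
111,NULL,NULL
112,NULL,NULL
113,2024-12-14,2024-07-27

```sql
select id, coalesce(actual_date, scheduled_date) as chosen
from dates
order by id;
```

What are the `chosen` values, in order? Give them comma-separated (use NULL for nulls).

id=100: actual_date=2024-12-03 → 2024-12-03
id=101: actual_date=NULL, scheduled_date=NULL (all NULL) → NULL
id=102: actual_date=2024-12-21 → 2024-12-21
id=103: actual_date=NULL, scheduled_date=NULL (all NULL) → NULL
id=104: actual_date=NULL, scheduled_date=NULL (all NULL) → NULL
id=105: actual_date=2024-05-08 → 2024-05-08
id=106: actual_date=NULL, scheduled_date=NULL (all NULL) → NULL
id=107: actual_date=NULL, scheduled_date=2024-03-14 → 2024-03-14
id=108: actual_date=2024-06-08 → 2024-06-08
id=109: actual_date=2024-03-27 → 2024-03-27
id=110: actual_date=2024-04-08 → 2024-04-08
id=111: actual_date=NULL, scheduled_date=NULL (all NULL) → NULL
id=112: actual_date=NULL, scheduled_date=NULL (all NULL) → NULL
id=113: actual_date=2024-12-14 → 2024-12-14

2024-12-03, NULL, 2024-12-21, NULL, NULL, 2024-05-08, NULL, 2024-03-14, 2024-06-08, 2024-03-27, 2024-04-08, NULL, NULL, 2024-12-14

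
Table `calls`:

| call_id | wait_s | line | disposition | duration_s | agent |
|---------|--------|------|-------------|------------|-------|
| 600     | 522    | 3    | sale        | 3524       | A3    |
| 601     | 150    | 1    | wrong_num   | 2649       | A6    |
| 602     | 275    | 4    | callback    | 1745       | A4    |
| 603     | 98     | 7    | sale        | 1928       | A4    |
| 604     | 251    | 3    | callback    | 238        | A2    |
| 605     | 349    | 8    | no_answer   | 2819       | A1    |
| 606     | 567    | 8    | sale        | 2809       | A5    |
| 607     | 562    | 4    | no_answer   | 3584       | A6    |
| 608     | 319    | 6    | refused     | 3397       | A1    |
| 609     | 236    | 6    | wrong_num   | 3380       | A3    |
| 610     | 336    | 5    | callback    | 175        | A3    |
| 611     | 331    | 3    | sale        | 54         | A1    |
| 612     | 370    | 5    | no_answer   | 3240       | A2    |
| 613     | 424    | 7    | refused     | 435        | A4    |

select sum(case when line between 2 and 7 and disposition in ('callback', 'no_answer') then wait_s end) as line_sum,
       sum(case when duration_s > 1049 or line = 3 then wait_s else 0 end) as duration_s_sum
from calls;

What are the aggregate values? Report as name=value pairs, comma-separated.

[line_sum: line between 2 and 7 and disposition in ('callback', 'no_answer')]
call_id=600: ✗
call_id=601: ✗
call_id=602: ✓ → 275
call_id=603: ✗
call_id=604: ✓ → 251
call_id=605: ✗
call_id=606: ✗
call_id=607: ✓ → 562
call_id=608: ✗
call_id=609: ✗
call_id=610: ✓ → 336
call_id=611: ✗
call_id=612: ✓ → 370
call_id=613: ✗
line_sum = 275 + 251 + 562 + 336 + 370 = 1794
—
[duration_s_sum: duration_s > 1049 or line = 3]
call_id=600: ✓ → 522
call_id=601: ✓ → 150
call_id=602: ✓ → 275
call_id=603: ✓ → 98
call_id=604: ✓ → 251
call_id=605: ✓ → 349
call_id=606: ✓ → 567
call_id=607: ✓ → 562
call_id=608: ✓ → 319
call_id=609: ✓ → 236
call_id=610: ✗
call_id=611: ✓ → 331
call_id=612: ✓ → 370
call_id=613: ✗
duration_s_sum = 522 + 150 + 275 + 98 + 251 + 349 + 567 + 562 + 319 + 236 + 331 + 370 = 4030

line_sum=1794, duration_s_sum=4030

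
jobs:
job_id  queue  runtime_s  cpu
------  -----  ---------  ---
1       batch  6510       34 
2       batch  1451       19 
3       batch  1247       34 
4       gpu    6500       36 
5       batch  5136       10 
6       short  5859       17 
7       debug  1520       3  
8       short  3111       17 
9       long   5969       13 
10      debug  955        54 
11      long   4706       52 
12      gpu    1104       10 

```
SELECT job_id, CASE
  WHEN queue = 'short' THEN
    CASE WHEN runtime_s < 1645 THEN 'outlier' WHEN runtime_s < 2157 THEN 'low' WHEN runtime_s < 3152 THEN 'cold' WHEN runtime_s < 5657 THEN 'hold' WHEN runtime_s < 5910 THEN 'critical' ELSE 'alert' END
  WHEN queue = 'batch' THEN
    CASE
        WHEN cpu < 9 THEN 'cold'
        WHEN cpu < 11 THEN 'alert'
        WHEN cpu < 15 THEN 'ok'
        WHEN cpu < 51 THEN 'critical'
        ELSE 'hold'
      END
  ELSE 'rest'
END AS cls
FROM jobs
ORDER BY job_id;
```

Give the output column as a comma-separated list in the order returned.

job_id=1: queue='batch' → inner[cpu < 51] → critical
job_id=2: queue='batch' → inner[cpu < 51] → critical
job_id=3: queue='batch' → inner[cpu < 51] → critical
job_id=4: queue='gpu' → outer ELSE → rest
job_id=5: queue='batch' → inner[cpu < 11] → alert
job_id=6: queue='short' → inner[runtime_s < 5910] → critical
job_id=7: queue='debug' → outer ELSE → rest
job_id=8: queue='short' → inner[runtime_s < 3152] → cold
job_id=9: queue='long' → outer ELSE → rest
job_id=10: queue='debug' → outer ELSE → rest
job_id=11: queue='long' → outer ELSE → rest
job_id=12: queue='gpu' → outer ELSE → rest

critical, critical, critical, rest, alert, critical, rest, cold, rest, rest, rest, rest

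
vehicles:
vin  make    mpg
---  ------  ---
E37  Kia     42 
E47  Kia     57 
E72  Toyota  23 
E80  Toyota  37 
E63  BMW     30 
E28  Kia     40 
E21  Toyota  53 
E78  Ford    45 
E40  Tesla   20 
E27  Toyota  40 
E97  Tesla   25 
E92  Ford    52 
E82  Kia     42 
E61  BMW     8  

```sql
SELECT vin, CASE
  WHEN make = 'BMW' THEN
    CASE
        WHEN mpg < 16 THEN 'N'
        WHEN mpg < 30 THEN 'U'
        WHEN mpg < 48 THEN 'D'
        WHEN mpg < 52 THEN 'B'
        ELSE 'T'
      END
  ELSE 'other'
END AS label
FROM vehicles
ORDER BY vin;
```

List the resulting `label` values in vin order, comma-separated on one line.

other, other, other, other, other, other, N, D, other, other, other, other, other, other

vin=E21: make='Toyota' → outer ELSE → other
vin=E27: make='Toyota' → outer ELSE → other
vin=E28: make='Kia' → outer ELSE → other
vin=E37: make='Kia' → outer ELSE → other
vin=E40: make='Tesla' → outer ELSE → other
vin=E47: make='Kia' → outer ELSE → other
vin=E61: make='BMW' → inner[mpg < 16] → N
vin=E63: make='BMW' → inner[mpg < 48] → D
vin=E72: make='Toyota' → outer ELSE → other
vin=E78: make='Ford' → outer ELSE → other
vin=E80: make='Toyota' → outer ELSE → other
vin=E82: make='Kia' → outer ELSE → other
vin=E92: make='Ford' → outer ELSE → other
vin=E97: make='Tesla' → outer ELSE → other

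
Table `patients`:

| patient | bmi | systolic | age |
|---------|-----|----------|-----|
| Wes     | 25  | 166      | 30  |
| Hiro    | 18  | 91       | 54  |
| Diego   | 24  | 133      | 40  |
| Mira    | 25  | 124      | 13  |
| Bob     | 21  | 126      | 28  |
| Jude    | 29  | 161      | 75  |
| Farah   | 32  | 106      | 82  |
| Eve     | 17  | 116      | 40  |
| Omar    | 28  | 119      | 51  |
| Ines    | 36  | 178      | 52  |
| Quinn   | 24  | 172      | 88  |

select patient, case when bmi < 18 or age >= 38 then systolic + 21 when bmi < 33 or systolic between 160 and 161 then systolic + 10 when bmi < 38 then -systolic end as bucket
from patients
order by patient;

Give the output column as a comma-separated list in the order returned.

136, 154, 137, 127, 112, 199, 182, 134, 140, 193, 176

patient=Bob: bmi < 33 or systolic between 160 and 161 → 136
patient=Diego: bmi < 18 or age >= 38 → 154
patient=Eve: bmi < 18 or age >= 38 → 137
patient=Farah: bmi < 18 or age >= 38 → 127
patient=Hiro: bmi < 18 or age >= 38 → 112
patient=Ines: bmi < 18 or age >= 38 → 199
patient=Jude: bmi < 18 or age >= 38 → 182
patient=Mira: bmi < 33 or systolic between 160 and 161 → 134
patient=Omar: bmi < 18 or age >= 38 → 140
patient=Quinn: bmi < 18 or age >= 38 → 193
patient=Wes: bmi < 33 or systolic between 160 and 161 → 176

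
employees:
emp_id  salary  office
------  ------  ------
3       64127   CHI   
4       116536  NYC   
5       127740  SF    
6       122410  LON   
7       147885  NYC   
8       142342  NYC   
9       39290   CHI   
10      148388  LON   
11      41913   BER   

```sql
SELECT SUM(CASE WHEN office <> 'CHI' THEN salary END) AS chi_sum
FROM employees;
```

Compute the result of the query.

emp_id=3: ✗
emp_id=4: ✓ → 116536
emp_id=5: ✓ → 127740
emp_id=6: ✓ → 122410
emp_id=7: ✓ → 147885
emp_id=8: ✓ → 142342
emp_id=9: ✗
emp_id=10: ✓ → 148388
emp_id=11: ✓ → 41913
chi_sum = 116536 + 127740 + 122410 + 147885 + 142342 + 148388 + 41913 = 847214

847214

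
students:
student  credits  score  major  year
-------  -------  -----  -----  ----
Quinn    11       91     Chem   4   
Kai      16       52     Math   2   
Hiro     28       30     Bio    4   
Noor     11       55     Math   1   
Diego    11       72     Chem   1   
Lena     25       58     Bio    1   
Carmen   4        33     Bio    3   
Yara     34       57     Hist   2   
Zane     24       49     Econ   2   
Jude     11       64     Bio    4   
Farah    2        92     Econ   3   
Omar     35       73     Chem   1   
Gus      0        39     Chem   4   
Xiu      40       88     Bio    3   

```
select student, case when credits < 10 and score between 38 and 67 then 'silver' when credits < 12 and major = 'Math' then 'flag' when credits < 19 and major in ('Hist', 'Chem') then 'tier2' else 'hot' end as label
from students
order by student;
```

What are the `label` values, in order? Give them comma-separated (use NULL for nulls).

hot, tier2, hot, silver, hot, hot, hot, hot, flag, hot, tier2, hot, hot, hot

student=Carmen: ELSE → hot
student=Diego: credits < 19 and major in ('Hist', 'Chem') → tier2
student=Farah: ELSE → hot
student=Gus: credits < 10 and score between 38 and 67 → silver
student=Hiro: ELSE → hot
student=Jude: ELSE → hot
student=Kai: ELSE → hot
student=Lena: ELSE → hot
student=Noor: credits < 12 and major = 'Math' → flag
student=Omar: ELSE → hot
student=Quinn: credits < 19 and major in ('Hist', 'Chem') → tier2
student=Xiu: ELSE → hot
student=Yara: ELSE → hot
student=Zane: ELSE → hot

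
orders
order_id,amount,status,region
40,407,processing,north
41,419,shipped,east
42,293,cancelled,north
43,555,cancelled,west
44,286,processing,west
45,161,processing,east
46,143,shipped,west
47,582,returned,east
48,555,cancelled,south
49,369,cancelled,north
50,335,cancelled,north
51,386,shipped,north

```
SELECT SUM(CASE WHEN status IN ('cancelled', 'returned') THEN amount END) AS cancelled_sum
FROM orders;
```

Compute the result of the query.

2689

order_id=40: ✗
order_id=41: ✗
order_id=42: ✓ → 293
order_id=43: ✓ → 555
order_id=44: ✗
order_id=45: ✗
order_id=46: ✗
order_id=47: ✓ → 582
order_id=48: ✓ → 555
order_id=49: ✓ → 369
order_id=50: ✓ → 335
order_id=51: ✗
cancelled_sum = 293 + 555 + 582 + 555 + 369 + 335 = 2689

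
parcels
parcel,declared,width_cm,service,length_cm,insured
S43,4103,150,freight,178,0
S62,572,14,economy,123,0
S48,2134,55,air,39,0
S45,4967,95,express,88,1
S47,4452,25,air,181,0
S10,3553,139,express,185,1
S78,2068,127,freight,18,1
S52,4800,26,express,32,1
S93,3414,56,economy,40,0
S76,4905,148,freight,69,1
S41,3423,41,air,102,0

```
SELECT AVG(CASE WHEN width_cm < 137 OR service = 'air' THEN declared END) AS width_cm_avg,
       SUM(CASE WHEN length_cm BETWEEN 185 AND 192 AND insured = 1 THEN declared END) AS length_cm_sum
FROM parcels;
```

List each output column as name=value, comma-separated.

width_cm_avg=3228.75, length_cm_sum=3553

[width_cm_avg: width_cm < 137 OR service = 'air']
parcel=S43: ✗
parcel=S62: ✓ → 572
parcel=S48: ✓ → 2134
parcel=S45: ✓ → 4967
parcel=S47: ✓ → 4452
parcel=S10: ✗
parcel=S78: ✓ → 2068
parcel=S52: ✓ → 4800
parcel=S93: ✓ → 3414
parcel=S76: ✗
parcel=S41: ✓ → 3423
width_cm_avg = (572 + 2134 + 4967 + 4452 + 2068 + 4800 + 3414 + 3423) / 8 = 3228.75
—
[length_cm_sum: length_cm BETWEEN 185 AND 192 AND insured = 1]
parcel=S43: ✗
parcel=S62: ✗
parcel=S48: ✗
parcel=S45: ✗
parcel=S47: ✗
parcel=S10: ✓ → 3553
parcel=S78: ✗
parcel=S52: ✗
parcel=S93: ✗
parcel=S76: ✗
parcel=S41: ✗
length_cm_sum = 3553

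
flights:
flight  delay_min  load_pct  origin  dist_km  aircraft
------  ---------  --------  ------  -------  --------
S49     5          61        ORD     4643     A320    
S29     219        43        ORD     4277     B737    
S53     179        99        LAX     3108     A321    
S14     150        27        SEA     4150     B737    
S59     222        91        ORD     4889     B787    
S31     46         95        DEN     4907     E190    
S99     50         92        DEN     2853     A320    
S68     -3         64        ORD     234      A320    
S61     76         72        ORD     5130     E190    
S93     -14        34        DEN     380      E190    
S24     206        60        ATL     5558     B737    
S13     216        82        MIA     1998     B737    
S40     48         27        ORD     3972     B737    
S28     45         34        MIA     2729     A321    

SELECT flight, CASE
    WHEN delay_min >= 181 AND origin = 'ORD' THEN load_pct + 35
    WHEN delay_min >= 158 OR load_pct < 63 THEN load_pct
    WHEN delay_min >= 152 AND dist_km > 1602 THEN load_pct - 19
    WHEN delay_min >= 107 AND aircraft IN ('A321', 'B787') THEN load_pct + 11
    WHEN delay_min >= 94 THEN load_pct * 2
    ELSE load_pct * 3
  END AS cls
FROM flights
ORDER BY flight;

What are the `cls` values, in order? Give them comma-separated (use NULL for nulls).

82, 27, 60, 34, 78, 285, 27, 61, 99, 126, 216, 192, 34, 276

flight=S13: delay_min >= 158 OR load_pct < 63 → 82
flight=S14: delay_min >= 158 OR load_pct < 63 → 27
flight=S24: delay_min >= 158 OR load_pct < 63 → 60
flight=S28: delay_min >= 158 OR load_pct < 63 → 34
flight=S29: delay_min >= 181 AND origin = 'ORD' → 78
flight=S31: ELSE → 285
flight=S40: delay_min >= 158 OR load_pct < 63 → 27
flight=S49: delay_min >= 158 OR load_pct < 63 → 61
flight=S53: delay_min >= 158 OR load_pct < 63 → 99
flight=S59: delay_min >= 181 AND origin = 'ORD' → 126
flight=S61: ELSE → 216
flight=S68: ELSE → 192
flight=S93: delay_min >= 158 OR load_pct < 63 → 34
flight=S99: ELSE → 276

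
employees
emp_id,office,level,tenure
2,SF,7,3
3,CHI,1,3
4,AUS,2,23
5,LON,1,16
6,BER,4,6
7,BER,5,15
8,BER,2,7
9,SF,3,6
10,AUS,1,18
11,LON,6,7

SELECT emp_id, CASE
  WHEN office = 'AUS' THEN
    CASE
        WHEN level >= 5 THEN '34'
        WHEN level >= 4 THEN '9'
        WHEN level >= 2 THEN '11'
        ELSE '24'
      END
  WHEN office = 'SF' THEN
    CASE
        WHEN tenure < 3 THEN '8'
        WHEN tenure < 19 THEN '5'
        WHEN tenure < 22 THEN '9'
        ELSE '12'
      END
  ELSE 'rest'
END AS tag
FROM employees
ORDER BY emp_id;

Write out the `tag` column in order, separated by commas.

emp_id=2: office='SF' → inner[tenure < 19] → 5
emp_id=3: office='CHI' → outer ELSE → rest
emp_id=4: office='AUS' → inner[level >= 2] → 11
emp_id=5: office='LON' → outer ELSE → rest
emp_id=6: office='BER' → outer ELSE → rest
emp_id=7: office='BER' → outer ELSE → rest
emp_id=8: office='BER' → outer ELSE → rest
emp_id=9: office='SF' → inner[tenure < 19] → 5
emp_id=10: office='AUS' → inner[ELSE] → 24
emp_id=11: office='LON' → outer ELSE → rest

5, rest, 11, rest, rest, rest, rest, 5, 24, rest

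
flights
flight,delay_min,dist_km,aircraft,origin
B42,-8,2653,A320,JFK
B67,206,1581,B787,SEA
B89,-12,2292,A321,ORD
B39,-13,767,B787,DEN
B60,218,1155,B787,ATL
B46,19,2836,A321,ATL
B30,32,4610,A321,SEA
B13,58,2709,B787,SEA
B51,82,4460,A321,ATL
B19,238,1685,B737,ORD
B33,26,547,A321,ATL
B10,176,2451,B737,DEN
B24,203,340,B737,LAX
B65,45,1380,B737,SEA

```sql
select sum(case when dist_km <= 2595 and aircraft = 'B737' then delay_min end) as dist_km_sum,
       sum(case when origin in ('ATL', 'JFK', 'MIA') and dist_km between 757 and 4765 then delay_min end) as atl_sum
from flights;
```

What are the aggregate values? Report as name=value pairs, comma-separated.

[dist_km_sum: dist_km <= 2595 and aircraft = 'B737']
flight=B42: ✗
flight=B67: ✗
flight=B89: ✗
flight=B39: ✗
flight=B60: ✗
flight=B46: ✗
flight=B30: ✗
flight=B13: ✗
flight=B51: ✗
flight=B19: ✓ → 238
flight=B33: ✗
flight=B10: ✓ → 176
flight=B24: ✓ → 203
flight=B65: ✓ → 45
dist_km_sum = 238 + 176 + 203 + 45 = 662
—
[atl_sum: origin in ('ATL', 'JFK', 'MIA') and dist_km between 757 and 4765]
flight=B42: ✓ → -8
flight=B67: ✗
flight=B89: ✗
flight=B39: ✗
flight=B60: ✓ → 218
flight=B46: ✓ → 19
flight=B30: ✗
flight=B13: ✗
flight=B51: ✓ → 82
flight=B19: ✗
flight=B33: ✗
flight=B10: ✗
flight=B24: ✗
flight=B65: ✗
atl_sum = -8 + 218 + 19 + 82 = 311

dist_km_sum=662, atl_sum=311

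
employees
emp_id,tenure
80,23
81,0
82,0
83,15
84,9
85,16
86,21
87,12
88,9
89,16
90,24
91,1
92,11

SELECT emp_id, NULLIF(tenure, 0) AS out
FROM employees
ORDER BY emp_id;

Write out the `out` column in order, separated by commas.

23, NULL, NULL, 15, 9, 16, 21, 12, 9, 16, 24, 1, 11

emp_id=80: tenure=23 vs 0: differ → 23
emp_id=81: tenure=0 vs 0: equal → NULL
emp_id=82: tenure=0 vs 0: equal → NULL
emp_id=83: tenure=15 vs 0: differ → 15
emp_id=84: tenure=9 vs 0: differ → 9
emp_id=85: tenure=16 vs 0: differ → 16
emp_id=86: tenure=21 vs 0: differ → 21
emp_id=87: tenure=12 vs 0: differ → 12
emp_id=88: tenure=9 vs 0: differ → 9
emp_id=89: tenure=16 vs 0: differ → 16
emp_id=90: tenure=24 vs 0: differ → 24
emp_id=91: tenure=1 vs 0: differ → 1
emp_id=92: tenure=11 vs 0: differ → 11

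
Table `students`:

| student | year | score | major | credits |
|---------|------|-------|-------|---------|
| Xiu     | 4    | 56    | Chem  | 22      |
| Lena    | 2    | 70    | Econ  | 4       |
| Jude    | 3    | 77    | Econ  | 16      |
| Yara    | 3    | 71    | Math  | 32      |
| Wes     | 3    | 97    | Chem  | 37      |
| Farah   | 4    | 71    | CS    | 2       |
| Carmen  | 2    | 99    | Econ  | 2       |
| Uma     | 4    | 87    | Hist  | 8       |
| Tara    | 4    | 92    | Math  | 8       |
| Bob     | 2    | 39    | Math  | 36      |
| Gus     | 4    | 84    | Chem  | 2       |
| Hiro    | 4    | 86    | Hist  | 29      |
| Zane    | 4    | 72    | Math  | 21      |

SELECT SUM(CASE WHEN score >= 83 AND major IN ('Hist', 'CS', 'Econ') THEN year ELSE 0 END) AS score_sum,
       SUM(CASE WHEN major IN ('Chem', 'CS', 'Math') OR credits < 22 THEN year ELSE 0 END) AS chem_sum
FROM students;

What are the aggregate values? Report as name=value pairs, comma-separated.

[score_sum: score >= 83 AND major IN ('Hist', 'CS', 'Econ')]
student=Xiu: ✗
student=Lena: ✗
student=Jude: ✗
student=Yara: ✗
student=Wes: ✗
student=Farah: ✗
student=Carmen: ✓ → 2
student=Uma: ✓ → 4
student=Tara: ✗
student=Bob: ✗
student=Gus: ✗
student=Hiro: ✓ → 4
student=Zane: ✗
score_sum = 2 + 4 + 4 = 10
—
[chem_sum: major IN ('Chem', 'CS', 'Math') OR credits < 22]
student=Xiu: ✓ → 4
student=Lena: ✓ → 2
student=Jude: ✓ → 3
student=Yara: ✓ → 3
student=Wes: ✓ → 3
student=Farah: ✓ → 4
student=Carmen: ✓ → 2
student=Uma: ✓ → 4
student=Tara: ✓ → 4
student=Bob: ✓ → 2
student=Gus: ✓ → 4
student=Hiro: ✗
student=Zane: ✓ → 4
chem_sum = 4 + 2 + 3 + 3 + 3 + 4 + 2 + 4 + 4 + 2 + 4 + 4 = 39

score_sum=10, chem_sum=39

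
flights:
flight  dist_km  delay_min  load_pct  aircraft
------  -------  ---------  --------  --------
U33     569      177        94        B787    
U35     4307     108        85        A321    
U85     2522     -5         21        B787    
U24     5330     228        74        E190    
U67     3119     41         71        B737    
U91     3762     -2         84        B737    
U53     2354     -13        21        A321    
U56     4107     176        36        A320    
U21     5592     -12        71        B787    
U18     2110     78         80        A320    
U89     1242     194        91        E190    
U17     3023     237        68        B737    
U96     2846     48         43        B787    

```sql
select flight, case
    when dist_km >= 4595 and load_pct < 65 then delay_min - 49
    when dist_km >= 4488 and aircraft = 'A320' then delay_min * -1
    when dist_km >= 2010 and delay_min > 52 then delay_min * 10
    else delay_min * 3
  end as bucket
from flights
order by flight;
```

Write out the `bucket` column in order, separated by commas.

flight=U17: dist_km >= 2010 and delay_min > 52 → 2370
flight=U18: dist_km >= 2010 and delay_min > 52 → 780
flight=U21: ELSE → -36
flight=U24: dist_km >= 2010 and delay_min > 52 → 2280
flight=U33: ELSE → 531
flight=U35: dist_km >= 2010 and delay_min > 52 → 1080
flight=U53: ELSE → -39
flight=U56: dist_km >= 2010 and delay_min > 52 → 1760
flight=U67: ELSE → 123
flight=U85: ELSE → -15
flight=U89: ELSE → 582
flight=U91: ELSE → -6
flight=U96: ELSE → 144

2370, 780, -36, 2280, 531, 1080, -39, 1760, 123, -15, 582, -6, 144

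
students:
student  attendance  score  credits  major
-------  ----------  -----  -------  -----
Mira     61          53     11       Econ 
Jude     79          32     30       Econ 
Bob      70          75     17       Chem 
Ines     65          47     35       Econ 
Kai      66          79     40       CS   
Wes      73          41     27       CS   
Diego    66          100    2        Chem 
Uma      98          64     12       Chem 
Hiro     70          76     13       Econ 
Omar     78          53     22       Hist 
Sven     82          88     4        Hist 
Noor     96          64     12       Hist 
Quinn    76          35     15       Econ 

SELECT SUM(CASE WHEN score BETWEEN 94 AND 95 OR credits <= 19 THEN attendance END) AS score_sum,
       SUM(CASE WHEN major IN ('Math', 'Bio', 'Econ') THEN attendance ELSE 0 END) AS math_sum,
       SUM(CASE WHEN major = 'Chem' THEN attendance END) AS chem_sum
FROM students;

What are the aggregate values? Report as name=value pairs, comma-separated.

[score_sum: score BETWEEN 94 AND 95 OR credits <= 19]
student=Mira: ✓ → 61
student=Jude: ✗
student=Bob: ✓ → 70
student=Ines: ✗
student=Kai: ✗
student=Wes: ✗
student=Diego: ✓ → 66
student=Uma: ✓ → 98
student=Hiro: ✓ → 70
student=Omar: ✗
student=Sven: ✓ → 82
student=Noor: ✓ → 96
student=Quinn: ✓ → 76
score_sum = 61 + 70 + 66 + 98 + 70 + 82 + 96 + 76 = 619
—
[math_sum: major IN ('Math', 'Bio', 'Econ')]
student=Mira: ✓ → 61
student=Jude: ✓ → 79
student=Bob: ✗
student=Ines: ✓ → 65
student=Kai: ✗
student=Wes: ✗
student=Diego: ✗
student=Uma: ✗
student=Hiro: ✓ → 70
student=Omar: ✗
student=Sven: ✗
student=Noor: ✗
student=Quinn: ✓ → 76
math_sum = 61 + 79 + 65 + 70 + 76 = 351
—
[chem_sum: major = 'Chem']
student=Mira: ✗
student=Jude: ✗
student=Bob: ✓ → 70
student=Ines: ✗
student=Kai: ✗
student=Wes: ✗
student=Diego: ✓ → 66
student=Uma: ✓ → 98
student=Hiro: ✗
student=Omar: ✗
student=Sven: ✗
student=Noor: ✗
student=Quinn: ✗
chem_sum = 70 + 66 + 98 = 234

score_sum=619, math_sum=351, chem_sum=234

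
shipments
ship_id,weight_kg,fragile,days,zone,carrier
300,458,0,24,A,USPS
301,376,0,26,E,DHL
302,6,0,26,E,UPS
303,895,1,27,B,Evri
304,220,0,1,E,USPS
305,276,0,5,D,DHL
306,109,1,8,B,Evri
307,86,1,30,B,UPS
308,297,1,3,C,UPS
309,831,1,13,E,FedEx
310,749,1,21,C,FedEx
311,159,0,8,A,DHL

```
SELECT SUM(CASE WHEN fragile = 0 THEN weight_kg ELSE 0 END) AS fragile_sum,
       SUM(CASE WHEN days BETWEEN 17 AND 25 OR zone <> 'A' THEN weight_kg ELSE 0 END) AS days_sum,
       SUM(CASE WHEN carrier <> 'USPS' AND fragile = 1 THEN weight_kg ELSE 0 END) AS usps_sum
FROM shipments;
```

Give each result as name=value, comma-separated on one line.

fragile_sum=1495, days_sum=4303, usps_sum=2967

[fragile_sum: fragile = 0]
ship_id=300: ✓ → 458
ship_id=301: ✓ → 376
ship_id=302: ✓ → 6
ship_id=303: ✗
ship_id=304: ✓ → 220
ship_id=305: ✓ → 276
ship_id=306: ✗
ship_id=307: ✗
ship_id=308: ✗
ship_id=309: ✗
ship_id=310: ✗
ship_id=311: ✓ → 159
fragile_sum = 458 + 376 + 6 + 220 + 276 + 159 = 1495
—
[days_sum: days BETWEEN 17 AND 25 OR zone <> 'A']
ship_id=300: ✓ → 458
ship_id=301: ✓ → 376
ship_id=302: ✓ → 6
ship_id=303: ✓ → 895
ship_id=304: ✓ → 220
ship_id=305: ✓ → 276
ship_id=306: ✓ → 109
ship_id=307: ✓ → 86
ship_id=308: ✓ → 297
ship_id=309: ✓ → 831
ship_id=310: ✓ → 749
ship_id=311: ✗
days_sum = 458 + 376 + 6 + 895 + 220 + 276 + 109 + 86 + 297 + 831 + 749 = 4303
—
[usps_sum: carrier <> 'USPS' AND fragile = 1]
ship_id=300: ✗
ship_id=301: ✗
ship_id=302: ✗
ship_id=303: ✓ → 895
ship_id=304: ✗
ship_id=305: ✗
ship_id=306: ✓ → 109
ship_id=307: ✓ → 86
ship_id=308: ✓ → 297
ship_id=309: ✓ → 831
ship_id=310: ✓ → 749
ship_id=311: ✗
usps_sum = 895 + 109 + 86 + 297 + 831 + 749 = 2967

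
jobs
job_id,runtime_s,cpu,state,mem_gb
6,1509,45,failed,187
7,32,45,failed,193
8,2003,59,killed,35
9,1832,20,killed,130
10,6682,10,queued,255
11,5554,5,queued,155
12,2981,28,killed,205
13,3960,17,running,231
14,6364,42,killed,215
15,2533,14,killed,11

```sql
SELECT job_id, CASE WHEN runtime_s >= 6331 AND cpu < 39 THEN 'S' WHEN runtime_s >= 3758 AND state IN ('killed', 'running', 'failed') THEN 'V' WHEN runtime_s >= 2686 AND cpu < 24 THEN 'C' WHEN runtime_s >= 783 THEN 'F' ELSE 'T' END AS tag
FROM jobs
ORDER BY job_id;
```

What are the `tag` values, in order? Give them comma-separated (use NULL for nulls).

F, T, F, F, S, C, F, V, V, F

job_id=6: runtime_s >= 783 → F
job_id=7: ELSE → T
job_id=8: runtime_s >= 783 → F
job_id=9: runtime_s >= 783 → F
job_id=10: runtime_s >= 6331 AND cpu < 39 → S
job_id=11: runtime_s >= 2686 AND cpu < 24 → C
job_id=12: runtime_s >= 783 → F
job_id=13: runtime_s >= 3758 AND state IN ('killed', 'running', 'failed') → V
job_id=14: runtime_s >= 3758 AND state IN ('killed', 'running', 'failed') → V
job_id=15: runtime_s >= 783 → F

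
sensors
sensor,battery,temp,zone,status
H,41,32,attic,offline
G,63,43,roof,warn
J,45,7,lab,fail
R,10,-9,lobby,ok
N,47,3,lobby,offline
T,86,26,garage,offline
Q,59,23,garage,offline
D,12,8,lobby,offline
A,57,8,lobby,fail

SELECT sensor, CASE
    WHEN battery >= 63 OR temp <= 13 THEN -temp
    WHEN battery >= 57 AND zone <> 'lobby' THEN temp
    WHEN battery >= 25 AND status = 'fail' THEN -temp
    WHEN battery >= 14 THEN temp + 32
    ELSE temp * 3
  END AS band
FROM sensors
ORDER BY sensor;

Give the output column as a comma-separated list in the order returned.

-8, -8, -43, 64, -7, -3, 23, 9, -26

sensor=A: battery >= 63 OR temp <= 13 → -8
sensor=D: battery >= 63 OR temp <= 13 → -8
sensor=G: battery >= 63 OR temp <= 13 → -43
sensor=H: battery >= 14 → 64
sensor=J: battery >= 63 OR temp <= 13 → -7
sensor=N: battery >= 63 OR temp <= 13 → -3
sensor=Q: battery >= 57 AND zone <> 'lobby' → 23
sensor=R: battery >= 63 OR temp <= 13 → 9
sensor=T: battery >= 63 OR temp <= 13 → -26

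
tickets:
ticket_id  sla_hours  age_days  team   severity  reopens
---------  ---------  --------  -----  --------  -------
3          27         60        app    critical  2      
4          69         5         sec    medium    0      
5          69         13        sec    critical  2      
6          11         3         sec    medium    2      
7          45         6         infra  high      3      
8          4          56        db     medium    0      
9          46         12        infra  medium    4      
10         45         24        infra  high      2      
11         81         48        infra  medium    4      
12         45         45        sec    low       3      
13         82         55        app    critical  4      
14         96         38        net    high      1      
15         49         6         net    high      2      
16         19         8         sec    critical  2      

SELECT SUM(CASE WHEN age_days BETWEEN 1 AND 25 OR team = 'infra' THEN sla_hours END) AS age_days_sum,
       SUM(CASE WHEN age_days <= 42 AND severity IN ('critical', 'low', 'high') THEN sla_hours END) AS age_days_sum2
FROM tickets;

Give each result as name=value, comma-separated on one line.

age_days_sum=434, age_days_sum2=323

[age_days_sum: age_days BETWEEN 1 AND 25 OR team = 'infra']
ticket_id=3: ✗
ticket_id=4: ✓ → 69
ticket_id=5: ✓ → 69
ticket_id=6: ✓ → 11
ticket_id=7: ✓ → 45
ticket_id=8: ✗
ticket_id=9: ✓ → 46
ticket_id=10: ✓ → 45
ticket_id=11: ✓ → 81
ticket_id=12: ✗
ticket_id=13: ✗
ticket_id=14: ✗
ticket_id=15: ✓ → 49
ticket_id=16: ✓ → 19
age_days_sum = 69 + 69 + 11 + 45 + 46 + 45 + 81 + 49 + 19 = 434
—
[age_days_sum2: age_days <= 42 AND severity IN ('critical', 'low', 'high')]
ticket_id=3: ✗
ticket_id=4: ✗
ticket_id=5: ✓ → 69
ticket_id=6: ✗
ticket_id=7: ✓ → 45
ticket_id=8: ✗
ticket_id=9: ✗
ticket_id=10: ✓ → 45
ticket_id=11: ✗
ticket_id=12: ✗
ticket_id=13: ✗
ticket_id=14: ✓ → 96
ticket_id=15: ✓ → 49
ticket_id=16: ✓ → 19
age_days_sum2 = 69 + 45 + 45 + 96 + 49 + 19 = 323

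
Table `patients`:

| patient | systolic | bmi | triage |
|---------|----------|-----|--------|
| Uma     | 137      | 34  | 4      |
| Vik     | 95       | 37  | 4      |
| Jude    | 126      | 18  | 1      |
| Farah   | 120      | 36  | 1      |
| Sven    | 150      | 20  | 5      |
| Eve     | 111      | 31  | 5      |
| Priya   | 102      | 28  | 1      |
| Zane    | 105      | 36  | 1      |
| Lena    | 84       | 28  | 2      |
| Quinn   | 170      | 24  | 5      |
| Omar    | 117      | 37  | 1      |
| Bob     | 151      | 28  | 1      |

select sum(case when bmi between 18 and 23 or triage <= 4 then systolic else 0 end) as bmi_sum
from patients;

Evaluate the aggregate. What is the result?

1187

patient=Uma: ✓ → 137
patient=Vik: ✓ → 95
patient=Jude: ✓ → 126
patient=Farah: ✓ → 120
patient=Sven: ✓ → 150
patient=Eve: ✗
patient=Priya: ✓ → 102
patient=Zane: ✓ → 105
patient=Lena: ✓ → 84
patient=Quinn: ✗
patient=Omar: ✓ → 117
patient=Bob: ✓ → 151
bmi_sum = 137 + 95 + 126 + 120 + 150 + 102 + 105 + 84 + 117 + 151 = 1187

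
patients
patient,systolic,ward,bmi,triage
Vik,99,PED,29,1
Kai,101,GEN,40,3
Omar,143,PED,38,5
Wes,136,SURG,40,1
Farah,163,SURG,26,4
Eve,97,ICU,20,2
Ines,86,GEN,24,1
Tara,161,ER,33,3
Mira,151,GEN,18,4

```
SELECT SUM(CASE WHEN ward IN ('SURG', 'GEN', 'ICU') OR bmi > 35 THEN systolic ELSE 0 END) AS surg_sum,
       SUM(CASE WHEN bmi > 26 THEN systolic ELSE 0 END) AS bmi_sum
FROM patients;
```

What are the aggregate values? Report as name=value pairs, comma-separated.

[surg_sum: ward IN ('SURG', 'GEN', 'ICU') OR bmi > 35]
patient=Vik: ✗
patient=Kai: ✓ → 101
patient=Omar: ✓ → 143
patient=Wes: ✓ → 136
patient=Farah: ✓ → 163
patient=Eve: ✓ → 97
patient=Ines: ✓ → 86
patient=Tara: ✗
patient=Mira: ✓ → 151
surg_sum = 101 + 143 + 136 + 163 + 97 + 86 + 151 = 877
—
[bmi_sum: bmi > 26]
patient=Vik: ✓ → 99
patient=Kai: ✓ → 101
patient=Omar: ✓ → 143
patient=Wes: ✓ → 136
patient=Farah: ✗
patient=Eve: ✗
patient=Ines: ✗
patient=Tara: ✓ → 161
patient=Mira: ✗
bmi_sum = 99 + 101 + 143 + 136 + 161 = 640

surg_sum=877, bmi_sum=640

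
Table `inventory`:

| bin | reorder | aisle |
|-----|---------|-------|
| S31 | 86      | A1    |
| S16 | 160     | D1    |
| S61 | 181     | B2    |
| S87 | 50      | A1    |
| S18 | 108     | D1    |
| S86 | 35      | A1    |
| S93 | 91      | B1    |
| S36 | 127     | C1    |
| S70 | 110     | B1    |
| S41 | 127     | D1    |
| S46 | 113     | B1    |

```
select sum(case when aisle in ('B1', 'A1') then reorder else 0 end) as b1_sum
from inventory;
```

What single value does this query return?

bin=S31: ✓ → 86
bin=S16: ✗
bin=S61: ✗
bin=S87: ✓ → 50
bin=S18: ✗
bin=S86: ✓ → 35
bin=S93: ✓ → 91
bin=S36: ✗
bin=S70: ✓ → 110
bin=S41: ✗
bin=S46: ✓ → 113
b1_sum = 86 + 50 + 35 + 91 + 110 + 113 = 485

485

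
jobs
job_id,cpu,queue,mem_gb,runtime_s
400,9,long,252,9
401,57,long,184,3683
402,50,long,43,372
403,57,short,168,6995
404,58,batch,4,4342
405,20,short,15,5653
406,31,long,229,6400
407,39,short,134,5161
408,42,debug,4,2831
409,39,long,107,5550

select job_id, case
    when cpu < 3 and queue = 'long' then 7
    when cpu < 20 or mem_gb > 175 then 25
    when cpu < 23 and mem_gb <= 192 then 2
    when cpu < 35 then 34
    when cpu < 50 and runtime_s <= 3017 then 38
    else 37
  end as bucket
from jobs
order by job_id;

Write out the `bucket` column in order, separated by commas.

job_id=400: cpu < 20 or mem_gb > 175 → 25
job_id=401: cpu < 20 or mem_gb > 175 → 25
job_id=402: ELSE → 37
job_id=403: ELSE → 37
job_id=404: ELSE → 37
job_id=405: cpu < 23 and mem_gb <= 192 → 2
job_id=406: cpu < 20 or mem_gb > 175 → 25
job_id=407: ELSE → 37
job_id=408: cpu < 50 and runtime_s <= 3017 → 38
job_id=409: ELSE → 37

25, 25, 37, 37, 37, 2, 25, 37, 38, 37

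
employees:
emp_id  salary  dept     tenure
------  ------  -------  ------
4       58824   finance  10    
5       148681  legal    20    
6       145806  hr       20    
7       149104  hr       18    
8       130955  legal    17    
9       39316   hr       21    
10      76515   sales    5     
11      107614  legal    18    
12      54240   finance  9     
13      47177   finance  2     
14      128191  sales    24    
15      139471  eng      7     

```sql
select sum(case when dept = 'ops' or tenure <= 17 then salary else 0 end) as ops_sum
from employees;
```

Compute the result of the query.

507182

emp_id=4: ✓ → 58824
emp_id=5: ✗
emp_id=6: ✗
emp_id=7: ✗
emp_id=8: ✓ → 130955
emp_id=9: ✗
emp_id=10: ✓ → 76515
emp_id=11: ✗
emp_id=12: ✓ → 54240
emp_id=13: ✓ → 47177
emp_id=14: ✗
emp_id=15: ✓ → 139471
ops_sum = 58824 + 130955 + 76515 + 54240 + 47177 + 139471 = 507182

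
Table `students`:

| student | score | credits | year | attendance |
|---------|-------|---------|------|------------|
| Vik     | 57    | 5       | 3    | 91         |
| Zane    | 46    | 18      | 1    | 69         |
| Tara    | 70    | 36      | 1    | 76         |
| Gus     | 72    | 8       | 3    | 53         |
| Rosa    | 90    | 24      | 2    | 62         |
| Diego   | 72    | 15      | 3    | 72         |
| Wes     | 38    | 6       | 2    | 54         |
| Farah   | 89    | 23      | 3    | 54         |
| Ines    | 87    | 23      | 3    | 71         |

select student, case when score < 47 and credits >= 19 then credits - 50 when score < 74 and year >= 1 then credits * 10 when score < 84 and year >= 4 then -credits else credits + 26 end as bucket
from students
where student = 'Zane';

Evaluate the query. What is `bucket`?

student = Zane: score=46, credits=18, year=1, attendance=69.
score < 47 and credits >= 19 → false
score < 74 and year >= 1 → true → 180

180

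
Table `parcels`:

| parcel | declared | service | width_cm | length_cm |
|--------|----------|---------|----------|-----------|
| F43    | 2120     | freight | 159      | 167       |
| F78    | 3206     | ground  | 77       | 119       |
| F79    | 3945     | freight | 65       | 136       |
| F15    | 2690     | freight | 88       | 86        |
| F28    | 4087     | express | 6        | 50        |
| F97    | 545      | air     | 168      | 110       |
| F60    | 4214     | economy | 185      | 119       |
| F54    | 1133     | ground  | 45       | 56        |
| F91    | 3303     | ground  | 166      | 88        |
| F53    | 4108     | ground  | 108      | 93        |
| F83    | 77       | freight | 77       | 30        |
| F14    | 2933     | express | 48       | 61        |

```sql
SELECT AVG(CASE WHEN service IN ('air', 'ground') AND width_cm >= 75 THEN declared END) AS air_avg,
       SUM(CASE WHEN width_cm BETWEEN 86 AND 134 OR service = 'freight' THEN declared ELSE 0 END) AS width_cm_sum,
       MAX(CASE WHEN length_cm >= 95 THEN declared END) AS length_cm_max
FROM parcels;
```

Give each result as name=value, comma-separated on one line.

[air_avg: service IN ('air', 'ground') AND width_cm >= 75]
parcel=F43: ✗
parcel=F78: ✓ → 3206
parcel=F79: ✗
parcel=F15: ✗
parcel=F28: ✗
parcel=F97: ✓ → 545
parcel=F60: ✗
parcel=F54: ✗
parcel=F91: ✓ → 3303
parcel=F53: ✓ → 4108
parcel=F83: ✗
parcel=F14: ✗
air_avg = (3206 + 545 + 3303 + 4108) / 4 = 2790.5
—
[width_cm_sum: width_cm BETWEEN 86 AND 134 OR service = 'freight']
parcel=F43: ✓ → 2120
parcel=F78: ✗
parcel=F79: ✓ → 3945
parcel=F15: ✓ → 2690
parcel=F28: ✗
parcel=F97: ✗
parcel=F60: ✗
parcel=F54: ✗
parcel=F91: ✗
parcel=F53: ✓ → 4108
parcel=F83: ✓ → 77
parcel=F14: ✗
width_cm_sum = 2120 + 3945 + 2690 + 4108 + 77 = 12940
—
[length_cm_max: length_cm >= 95]
parcel=F43: ✓ → 2120
parcel=F78: ✓ → 3206
parcel=F79: ✓ → 3945
parcel=F15: ✗
parcel=F28: ✗
parcel=F97: ✓ → 545
parcel=F60: ✓ → 4214
parcel=F54: ✗
parcel=F91: ✗
parcel=F53: ✗
parcel=F83: ✗
parcel=F14: ✗
length_cm_max = MAX(2120, 3206, 3945, 545, 4214) = 4214

air_avg=2790.5, width_cm_sum=12940, length_cm_max=4214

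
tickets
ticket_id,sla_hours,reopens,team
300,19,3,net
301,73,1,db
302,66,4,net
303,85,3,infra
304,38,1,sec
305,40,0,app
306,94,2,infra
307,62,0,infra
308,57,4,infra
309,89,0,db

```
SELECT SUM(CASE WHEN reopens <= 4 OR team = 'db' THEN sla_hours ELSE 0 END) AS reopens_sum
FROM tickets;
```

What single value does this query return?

623

ticket_id=300: ✓ → 19
ticket_id=301: ✓ → 73
ticket_id=302: ✓ → 66
ticket_id=303: ✓ → 85
ticket_id=304: ✓ → 38
ticket_id=305: ✓ → 40
ticket_id=306: ✓ → 94
ticket_id=307: ✓ → 62
ticket_id=308: ✓ → 57
ticket_id=309: ✓ → 89
reopens_sum = 19 + 73 + 66 + 85 + 38 + 40 + 94 + 62 + 57 + 89 = 623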